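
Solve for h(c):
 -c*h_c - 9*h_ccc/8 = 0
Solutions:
 h(c) = C1 + Integral(C2*airyai(-2*3^(1/3)*c/3) + C3*airybi(-2*3^(1/3)*c/3), c)


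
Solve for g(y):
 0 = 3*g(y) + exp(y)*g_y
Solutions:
 g(y) = C1*exp(3*exp(-y))


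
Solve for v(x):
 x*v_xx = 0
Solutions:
 v(x) = C1 + C2*x


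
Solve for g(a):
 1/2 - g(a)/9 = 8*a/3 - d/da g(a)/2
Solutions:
 g(a) = C1*exp(2*a/9) - 24*a - 207/2


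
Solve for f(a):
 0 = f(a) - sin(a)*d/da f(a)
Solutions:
 f(a) = C1*sqrt(cos(a) - 1)/sqrt(cos(a) + 1)


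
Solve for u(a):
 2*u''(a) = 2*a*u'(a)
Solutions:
 u(a) = C1 + C2*erfi(sqrt(2)*a/2)


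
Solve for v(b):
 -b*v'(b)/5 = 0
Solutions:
 v(b) = C1


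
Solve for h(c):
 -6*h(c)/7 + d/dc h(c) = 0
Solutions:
 h(c) = C1*exp(6*c/7)


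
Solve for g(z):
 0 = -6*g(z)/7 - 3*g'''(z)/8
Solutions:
 g(z) = C3*exp(-2*2^(1/3)*7^(2/3)*z/7) + (C1*sin(2^(1/3)*sqrt(3)*7^(2/3)*z/7) + C2*cos(2^(1/3)*sqrt(3)*7^(2/3)*z/7))*exp(2^(1/3)*7^(2/3)*z/7)


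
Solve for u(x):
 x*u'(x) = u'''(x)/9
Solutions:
 u(x) = C1 + Integral(C2*airyai(3^(2/3)*x) + C3*airybi(3^(2/3)*x), x)


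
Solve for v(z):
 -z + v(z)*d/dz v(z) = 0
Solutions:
 v(z) = -sqrt(C1 + z^2)
 v(z) = sqrt(C1 + z^2)


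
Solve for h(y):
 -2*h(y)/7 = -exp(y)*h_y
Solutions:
 h(y) = C1*exp(-2*exp(-y)/7)


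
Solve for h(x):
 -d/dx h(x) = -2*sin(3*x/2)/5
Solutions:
 h(x) = C1 - 4*cos(3*x/2)/15


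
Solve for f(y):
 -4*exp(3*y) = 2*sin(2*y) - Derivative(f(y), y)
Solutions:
 f(y) = C1 + 4*exp(3*y)/3 - cos(2*y)


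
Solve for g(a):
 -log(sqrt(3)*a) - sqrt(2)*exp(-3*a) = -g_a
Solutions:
 g(a) = C1 + a*log(a) + a*(-1 + log(3)/2) - sqrt(2)*exp(-3*a)/3


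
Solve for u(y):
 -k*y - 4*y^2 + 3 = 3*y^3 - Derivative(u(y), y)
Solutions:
 u(y) = C1 + k*y^2/2 + 3*y^4/4 + 4*y^3/3 - 3*y


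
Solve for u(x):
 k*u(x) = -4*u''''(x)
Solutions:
 u(x) = C1*exp(-sqrt(2)*x*(-k)^(1/4)/2) + C2*exp(sqrt(2)*x*(-k)^(1/4)/2) + C3*exp(-sqrt(2)*I*x*(-k)^(1/4)/2) + C4*exp(sqrt(2)*I*x*(-k)^(1/4)/2)


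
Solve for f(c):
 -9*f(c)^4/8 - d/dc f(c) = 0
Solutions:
 f(c) = (-3^(2/3)/3 - 3^(1/6)*I)*(1/(C1 + 9*c))^(1/3)
 f(c) = (-3^(2/3)/3 + 3^(1/6)*I)*(1/(C1 + 9*c))^(1/3)
 f(c) = 2*(1/(C1 + 27*c))^(1/3)


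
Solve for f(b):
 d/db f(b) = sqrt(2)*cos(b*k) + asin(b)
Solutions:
 f(b) = C1 + b*asin(b) + sqrt(1 - b^2) + sqrt(2)*Piecewise((sin(b*k)/k, Ne(k, 0)), (b, True))


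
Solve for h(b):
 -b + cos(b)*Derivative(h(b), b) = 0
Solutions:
 h(b) = C1 + Integral(b/cos(b), b)


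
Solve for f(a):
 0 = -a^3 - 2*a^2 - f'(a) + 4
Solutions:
 f(a) = C1 - a^4/4 - 2*a^3/3 + 4*a


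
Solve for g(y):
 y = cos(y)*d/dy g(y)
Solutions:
 g(y) = C1 + Integral(y/cos(y), y)


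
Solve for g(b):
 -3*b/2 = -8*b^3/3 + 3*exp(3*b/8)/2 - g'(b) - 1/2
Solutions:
 g(b) = C1 - 2*b^4/3 + 3*b^2/4 - b/2 + 4*exp(3*b/8)


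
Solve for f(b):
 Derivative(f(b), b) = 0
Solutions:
 f(b) = C1


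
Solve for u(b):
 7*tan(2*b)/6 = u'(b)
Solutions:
 u(b) = C1 - 7*log(cos(2*b))/12


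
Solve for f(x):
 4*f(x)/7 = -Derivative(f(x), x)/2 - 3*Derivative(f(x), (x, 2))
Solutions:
 f(x) = (C1*sin(sqrt(1295)*x/84) + C2*cos(sqrt(1295)*x/84))*exp(-x/12)


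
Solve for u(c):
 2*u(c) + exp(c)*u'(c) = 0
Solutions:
 u(c) = C1*exp(2*exp(-c))


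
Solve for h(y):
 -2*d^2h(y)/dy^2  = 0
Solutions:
 h(y) = C1 + C2*y


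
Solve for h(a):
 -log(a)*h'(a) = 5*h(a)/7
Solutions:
 h(a) = C1*exp(-5*li(a)/7)


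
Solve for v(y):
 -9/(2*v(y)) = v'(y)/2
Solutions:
 v(y) = -sqrt(C1 - 18*y)
 v(y) = sqrt(C1 - 18*y)


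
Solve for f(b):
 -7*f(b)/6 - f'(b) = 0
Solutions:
 f(b) = C1*exp(-7*b/6)


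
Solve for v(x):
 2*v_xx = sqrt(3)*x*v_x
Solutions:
 v(x) = C1 + C2*erfi(3^(1/4)*x/2)


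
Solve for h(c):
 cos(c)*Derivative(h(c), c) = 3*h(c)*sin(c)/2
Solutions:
 h(c) = C1/cos(c)^(3/2)


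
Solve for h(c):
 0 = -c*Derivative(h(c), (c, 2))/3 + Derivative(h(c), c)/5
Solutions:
 h(c) = C1 + C2*c^(8/5)


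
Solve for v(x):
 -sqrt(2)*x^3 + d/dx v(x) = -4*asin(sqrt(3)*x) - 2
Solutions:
 v(x) = C1 + sqrt(2)*x^4/4 - 4*x*asin(sqrt(3)*x) - 2*x - 4*sqrt(3)*sqrt(1 - 3*x^2)/3


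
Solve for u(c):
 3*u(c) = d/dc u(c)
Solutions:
 u(c) = C1*exp(3*c)


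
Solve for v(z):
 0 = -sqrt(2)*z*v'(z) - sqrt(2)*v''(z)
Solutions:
 v(z) = C1 + C2*erf(sqrt(2)*z/2)


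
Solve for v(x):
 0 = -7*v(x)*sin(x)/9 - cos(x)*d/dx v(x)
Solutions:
 v(x) = C1*cos(x)^(7/9)


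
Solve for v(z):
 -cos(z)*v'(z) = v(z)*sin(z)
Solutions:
 v(z) = C1*cos(z)


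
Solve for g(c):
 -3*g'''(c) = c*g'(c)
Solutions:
 g(c) = C1 + Integral(C2*airyai(-3^(2/3)*c/3) + C3*airybi(-3^(2/3)*c/3), c)


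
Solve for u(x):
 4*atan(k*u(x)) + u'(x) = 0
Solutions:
 Integral(1/atan(_y*k), (_y, u(x))) = C1 - 4*x


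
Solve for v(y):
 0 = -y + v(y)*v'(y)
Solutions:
 v(y) = -sqrt(C1 + y^2)
 v(y) = sqrt(C1 + y^2)


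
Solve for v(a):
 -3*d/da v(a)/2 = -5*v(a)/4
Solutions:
 v(a) = C1*exp(5*a/6)


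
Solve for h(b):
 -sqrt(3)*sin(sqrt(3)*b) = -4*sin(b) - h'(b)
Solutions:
 h(b) = C1 + 4*cos(b) - cos(sqrt(3)*b)


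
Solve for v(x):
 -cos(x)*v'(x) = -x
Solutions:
 v(x) = C1 + Integral(x/cos(x), x)


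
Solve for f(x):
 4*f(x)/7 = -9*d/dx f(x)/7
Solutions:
 f(x) = C1*exp(-4*x/9)


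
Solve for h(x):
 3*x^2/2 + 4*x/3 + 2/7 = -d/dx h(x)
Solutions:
 h(x) = C1 - x^3/2 - 2*x^2/3 - 2*x/7


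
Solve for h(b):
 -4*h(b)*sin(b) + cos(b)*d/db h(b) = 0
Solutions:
 h(b) = C1/cos(b)^4


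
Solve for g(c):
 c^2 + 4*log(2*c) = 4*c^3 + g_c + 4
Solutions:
 g(c) = C1 - c^4 + c^3/3 + 4*c*log(c) - 8*c + c*log(16)


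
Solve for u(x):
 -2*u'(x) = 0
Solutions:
 u(x) = C1


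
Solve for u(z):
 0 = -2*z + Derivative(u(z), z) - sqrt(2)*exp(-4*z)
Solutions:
 u(z) = C1 + z^2 - sqrt(2)*exp(-4*z)/4


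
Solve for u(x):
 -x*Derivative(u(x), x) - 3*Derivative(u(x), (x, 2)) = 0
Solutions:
 u(x) = C1 + C2*erf(sqrt(6)*x/6)


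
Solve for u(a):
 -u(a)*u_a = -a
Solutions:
 u(a) = -sqrt(C1 + a^2)
 u(a) = sqrt(C1 + a^2)


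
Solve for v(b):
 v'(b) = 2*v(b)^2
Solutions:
 v(b) = -1/(C1 + 2*b)


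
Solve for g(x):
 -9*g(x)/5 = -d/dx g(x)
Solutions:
 g(x) = C1*exp(9*x/5)


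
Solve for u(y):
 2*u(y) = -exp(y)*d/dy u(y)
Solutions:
 u(y) = C1*exp(2*exp(-y))


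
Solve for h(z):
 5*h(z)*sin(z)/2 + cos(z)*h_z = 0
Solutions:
 h(z) = C1*cos(z)^(5/2)


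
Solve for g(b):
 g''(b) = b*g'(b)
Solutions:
 g(b) = C1 + C2*erfi(sqrt(2)*b/2)


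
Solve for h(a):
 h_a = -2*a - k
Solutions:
 h(a) = C1 - a^2 - a*k


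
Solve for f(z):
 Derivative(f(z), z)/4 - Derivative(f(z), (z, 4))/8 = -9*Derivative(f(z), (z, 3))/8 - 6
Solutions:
 f(z) = C1 + C2*exp(z*(-(sqrt(55) + 28)^(1/3)/2 - 9/(2*(sqrt(55) + 28)^(1/3)) + 3))*sin(sqrt(3)*z*(-(sqrt(55) + 28)^(1/3) + 9/(sqrt(55) + 28)^(1/3))/2) + C3*exp(z*(-(sqrt(55) + 28)^(1/3)/2 - 9/(2*(sqrt(55) + 28)^(1/3)) + 3))*cos(sqrt(3)*z*(-(sqrt(55) + 28)^(1/3) + 9/(sqrt(55) + 28)^(1/3))/2) + C4*exp(z*(9/(sqrt(55) + 28)^(1/3) + 3 + (sqrt(55) + 28)^(1/3))) - 24*z


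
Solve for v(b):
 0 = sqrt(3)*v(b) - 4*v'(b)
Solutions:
 v(b) = C1*exp(sqrt(3)*b/4)


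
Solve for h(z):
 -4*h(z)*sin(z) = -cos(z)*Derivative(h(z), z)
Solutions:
 h(z) = C1/cos(z)^4


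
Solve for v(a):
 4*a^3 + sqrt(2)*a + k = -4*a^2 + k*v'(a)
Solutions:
 v(a) = C1 + a^4/k + 4*a^3/(3*k) + sqrt(2)*a^2/(2*k) + a


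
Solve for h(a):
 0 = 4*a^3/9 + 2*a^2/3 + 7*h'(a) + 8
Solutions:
 h(a) = C1 - a^4/63 - 2*a^3/63 - 8*a/7


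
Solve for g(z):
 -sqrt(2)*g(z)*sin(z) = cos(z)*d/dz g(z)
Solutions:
 g(z) = C1*cos(z)^(sqrt(2))


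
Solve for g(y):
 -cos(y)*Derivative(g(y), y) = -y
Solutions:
 g(y) = C1 + Integral(y/cos(y), y)


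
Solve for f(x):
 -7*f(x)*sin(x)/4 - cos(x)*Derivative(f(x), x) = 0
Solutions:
 f(x) = C1*cos(x)^(7/4)


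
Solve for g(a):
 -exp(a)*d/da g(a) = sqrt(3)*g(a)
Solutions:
 g(a) = C1*exp(sqrt(3)*exp(-a))


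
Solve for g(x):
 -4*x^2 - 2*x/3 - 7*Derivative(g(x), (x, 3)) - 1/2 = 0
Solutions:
 g(x) = C1 + C2*x + C3*x^2 - x^5/105 - x^4/252 - x^3/84


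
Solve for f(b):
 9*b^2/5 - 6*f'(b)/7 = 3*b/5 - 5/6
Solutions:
 f(b) = C1 + 7*b^3/10 - 7*b^2/20 + 35*b/36


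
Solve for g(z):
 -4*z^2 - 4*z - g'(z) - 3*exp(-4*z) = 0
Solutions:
 g(z) = C1 - 4*z^3/3 - 2*z^2 + 3*exp(-4*z)/4


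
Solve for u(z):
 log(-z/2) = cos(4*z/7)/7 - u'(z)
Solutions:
 u(z) = C1 - z*log(-z) + z*log(2) + z + sin(4*z/7)/4


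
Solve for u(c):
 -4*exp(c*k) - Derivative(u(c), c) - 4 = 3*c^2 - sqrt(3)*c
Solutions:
 u(c) = C1 - c^3 + sqrt(3)*c^2/2 - 4*c - 4*exp(c*k)/k


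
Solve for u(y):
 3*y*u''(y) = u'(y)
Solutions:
 u(y) = C1 + C2*y^(4/3)


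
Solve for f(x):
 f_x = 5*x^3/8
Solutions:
 f(x) = C1 + 5*x^4/32


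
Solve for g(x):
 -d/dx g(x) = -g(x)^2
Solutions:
 g(x) = -1/(C1 + x)


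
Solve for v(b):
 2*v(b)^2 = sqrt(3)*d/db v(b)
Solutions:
 v(b) = -3/(C1 + 2*sqrt(3)*b)


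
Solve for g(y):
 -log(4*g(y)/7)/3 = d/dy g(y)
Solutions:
 3*Integral(1/(log(_y) - log(7) + 2*log(2)), (_y, g(y))) = C1 - y


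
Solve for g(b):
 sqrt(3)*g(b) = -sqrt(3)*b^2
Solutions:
 g(b) = -b^2


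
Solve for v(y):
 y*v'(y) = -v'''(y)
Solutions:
 v(y) = C1 + Integral(C2*airyai(-y) + C3*airybi(-y), y)


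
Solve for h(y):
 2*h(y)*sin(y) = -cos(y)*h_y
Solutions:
 h(y) = C1*cos(y)^2


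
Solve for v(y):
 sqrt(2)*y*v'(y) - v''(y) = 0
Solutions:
 v(y) = C1 + C2*erfi(2^(3/4)*y/2)


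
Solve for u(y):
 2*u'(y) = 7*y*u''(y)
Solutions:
 u(y) = C1 + C2*y^(9/7)


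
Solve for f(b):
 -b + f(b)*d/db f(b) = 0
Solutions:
 f(b) = -sqrt(C1 + b^2)
 f(b) = sqrt(C1 + b^2)


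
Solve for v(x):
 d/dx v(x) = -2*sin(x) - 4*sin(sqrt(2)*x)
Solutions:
 v(x) = C1 + 2*cos(x) + 2*sqrt(2)*cos(sqrt(2)*x)


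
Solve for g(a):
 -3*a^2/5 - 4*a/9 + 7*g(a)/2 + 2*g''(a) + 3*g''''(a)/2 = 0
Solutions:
 g(a) = 6*a^2/35 + 8*a/63 + (C1*sin(3^(3/4)*7^(1/4)*a*cos(atan(sqrt(17)/2)/2)/3) + C2*cos(3^(3/4)*7^(1/4)*a*cos(atan(sqrt(17)/2)/2)/3))*exp(-3^(3/4)*7^(1/4)*a*sin(atan(sqrt(17)/2)/2)/3) + (C3*sin(3^(3/4)*7^(1/4)*a*cos(atan(sqrt(17)/2)/2)/3) + C4*cos(3^(3/4)*7^(1/4)*a*cos(atan(sqrt(17)/2)/2)/3))*exp(3^(3/4)*7^(1/4)*a*sin(atan(sqrt(17)/2)/2)/3) - 48/245


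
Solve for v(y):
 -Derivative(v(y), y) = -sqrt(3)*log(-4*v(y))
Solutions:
 -sqrt(3)*Integral(1/(log(-_y) + 2*log(2)), (_y, v(y)))/3 = C1 - y


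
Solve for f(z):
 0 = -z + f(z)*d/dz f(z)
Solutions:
 f(z) = -sqrt(C1 + z^2)
 f(z) = sqrt(C1 + z^2)


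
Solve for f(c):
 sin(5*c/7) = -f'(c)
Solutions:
 f(c) = C1 + 7*cos(5*c/7)/5


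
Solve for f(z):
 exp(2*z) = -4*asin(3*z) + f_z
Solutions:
 f(z) = C1 + 4*z*asin(3*z) + 4*sqrt(1 - 9*z^2)/3 + exp(2*z)/2


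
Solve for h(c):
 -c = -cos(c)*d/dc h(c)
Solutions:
 h(c) = C1 + Integral(c/cos(c), c)


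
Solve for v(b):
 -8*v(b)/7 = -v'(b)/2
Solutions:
 v(b) = C1*exp(16*b/7)


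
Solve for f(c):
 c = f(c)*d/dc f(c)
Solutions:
 f(c) = -sqrt(C1 + c^2)
 f(c) = sqrt(C1 + c^2)


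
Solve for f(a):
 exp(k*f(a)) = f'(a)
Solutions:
 f(a) = Piecewise((log(-1/(C1*k + a*k))/k, Ne(k, 0)), (nan, True))
 f(a) = Piecewise((C1 + a, Eq(k, 0)), (nan, True))


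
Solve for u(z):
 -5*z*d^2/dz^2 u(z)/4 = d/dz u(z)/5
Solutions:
 u(z) = C1 + C2*z^(21/25)


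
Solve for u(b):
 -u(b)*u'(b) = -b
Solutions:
 u(b) = -sqrt(C1 + b^2)
 u(b) = sqrt(C1 + b^2)


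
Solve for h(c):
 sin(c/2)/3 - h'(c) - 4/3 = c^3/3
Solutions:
 h(c) = C1 - c^4/12 - 4*c/3 - 2*cos(c/2)/3


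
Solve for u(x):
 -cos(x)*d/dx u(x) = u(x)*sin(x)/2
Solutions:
 u(x) = C1*sqrt(cos(x))


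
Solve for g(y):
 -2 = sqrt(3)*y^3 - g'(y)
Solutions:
 g(y) = C1 + sqrt(3)*y^4/4 + 2*y


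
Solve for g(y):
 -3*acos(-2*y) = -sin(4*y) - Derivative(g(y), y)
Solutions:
 g(y) = C1 + 3*y*acos(-2*y) + 3*sqrt(1 - 4*y^2)/2 + cos(4*y)/4


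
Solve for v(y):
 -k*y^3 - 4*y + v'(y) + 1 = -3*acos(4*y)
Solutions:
 v(y) = C1 + k*y^4/4 + 2*y^2 - 3*y*acos(4*y) - y + 3*sqrt(1 - 16*y^2)/4


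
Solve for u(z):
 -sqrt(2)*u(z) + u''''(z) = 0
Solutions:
 u(z) = C1*exp(-2^(1/8)*z) + C2*exp(2^(1/8)*z) + C3*sin(2^(1/8)*z) + C4*cos(2^(1/8)*z)


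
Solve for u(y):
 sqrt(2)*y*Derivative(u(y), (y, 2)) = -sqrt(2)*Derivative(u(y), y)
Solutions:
 u(y) = C1 + C2*log(y)


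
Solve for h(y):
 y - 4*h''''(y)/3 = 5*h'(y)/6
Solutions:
 h(y) = C1 + C4*exp(-5^(1/3)*y/2) + 3*y^2/5 + (C2*sin(sqrt(3)*5^(1/3)*y/4) + C3*cos(sqrt(3)*5^(1/3)*y/4))*exp(5^(1/3)*y/4)


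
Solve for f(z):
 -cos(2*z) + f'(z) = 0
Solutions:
 f(z) = C1 + sin(2*z)/2


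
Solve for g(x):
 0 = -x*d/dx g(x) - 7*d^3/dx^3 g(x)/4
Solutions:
 g(x) = C1 + Integral(C2*airyai(-14^(2/3)*x/7) + C3*airybi(-14^(2/3)*x/7), x)


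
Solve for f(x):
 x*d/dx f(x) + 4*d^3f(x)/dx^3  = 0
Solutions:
 f(x) = C1 + Integral(C2*airyai(-2^(1/3)*x/2) + C3*airybi(-2^(1/3)*x/2), x)


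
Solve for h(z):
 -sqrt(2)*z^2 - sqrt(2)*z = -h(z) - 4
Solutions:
 h(z) = sqrt(2)*z^2 + sqrt(2)*z - 4


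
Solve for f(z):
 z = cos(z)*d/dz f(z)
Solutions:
 f(z) = C1 + Integral(z/cos(z), z)


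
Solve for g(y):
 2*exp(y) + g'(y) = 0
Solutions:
 g(y) = C1 - 2*exp(y)


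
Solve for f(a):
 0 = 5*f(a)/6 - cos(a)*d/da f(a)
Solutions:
 f(a) = C1*(sin(a) + 1)^(5/12)/(sin(a) - 1)^(5/12)


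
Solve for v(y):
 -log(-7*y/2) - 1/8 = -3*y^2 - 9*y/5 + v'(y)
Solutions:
 v(y) = C1 + y^3 + 9*y^2/10 - y*log(-y) + y*(-log(7) + log(2) + 7/8)


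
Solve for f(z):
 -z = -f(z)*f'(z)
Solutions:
 f(z) = -sqrt(C1 + z^2)
 f(z) = sqrt(C1 + z^2)


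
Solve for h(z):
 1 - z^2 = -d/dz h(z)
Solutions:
 h(z) = C1 + z^3/3 - z


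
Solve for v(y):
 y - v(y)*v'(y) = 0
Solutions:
 v(y) = -sqrt(C1 + y^2)
 v(y) = sqrt(C1 + y^2)


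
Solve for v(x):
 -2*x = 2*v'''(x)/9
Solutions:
 v(x) = C1 + C2*x + C3*x^2 - 3*x^4/8


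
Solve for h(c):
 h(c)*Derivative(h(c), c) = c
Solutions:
 h(c) = -sqrt(C1 + c^2)
 h(c) = sqrt(C1 + c^2)


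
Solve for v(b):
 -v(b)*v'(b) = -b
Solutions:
 v(b) = -sqrt(C1 + b^2)
 v(b) = sqrt(C1 + b^2)


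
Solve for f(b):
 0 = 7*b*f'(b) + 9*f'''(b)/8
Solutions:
 f(b) = C1 + Integral(C2*airyai(-2*21^(1/3)*b/3) + C3*airybi(-2*21^(1/3)*b/3), b)


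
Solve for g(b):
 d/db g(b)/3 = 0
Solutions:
 g(b) = C1


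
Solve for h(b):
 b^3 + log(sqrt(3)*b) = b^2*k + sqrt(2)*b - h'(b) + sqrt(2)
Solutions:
 h(b) = C1 - b^4/4 + b^3*k/3 + sqrt(2)*b^2/2 - b*log(b) - b*log(3)/2 + b + sqrt(2)*b


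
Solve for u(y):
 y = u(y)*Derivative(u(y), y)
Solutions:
 u(y) = -sqrt(C1 + y^2)
 u(y) = sqrt(C1 + y^2)


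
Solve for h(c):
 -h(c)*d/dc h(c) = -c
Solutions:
 h(c) = -sqrt(C1 + c^2)
 h(c) = sqrt(C1 + c^2)


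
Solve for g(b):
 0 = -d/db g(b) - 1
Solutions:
 g(b) = C1 - b


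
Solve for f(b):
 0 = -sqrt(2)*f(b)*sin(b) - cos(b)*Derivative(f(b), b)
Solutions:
 f(b) = C1*cos(b)^(sqrt(2))


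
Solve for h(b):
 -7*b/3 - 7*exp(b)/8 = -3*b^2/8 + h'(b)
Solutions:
 h(b) = C1 + b^3/8 - 7*b^2/6 - 7*exp(b)/8


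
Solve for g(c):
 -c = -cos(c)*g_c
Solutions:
 g(c) = C1 + Integral(c/cos(c), c)


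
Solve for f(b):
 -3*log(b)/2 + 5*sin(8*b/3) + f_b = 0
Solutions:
 f(b) = C1 + 3*b*log(b)/2 - 3*b/2 + 15*cos(8*b/3)/8


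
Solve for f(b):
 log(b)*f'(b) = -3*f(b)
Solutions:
 f(b) = C1*exp(-3*li(b))


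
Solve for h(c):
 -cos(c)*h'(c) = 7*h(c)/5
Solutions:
 h(c) = C1*(sin(c) - 1)^(7/10)/(sin(c) + 1)^(7/10)


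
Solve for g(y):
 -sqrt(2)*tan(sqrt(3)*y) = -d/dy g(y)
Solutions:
 g(y) = C1 - sqrt(6)*log(cos(sqrt(3)*y))/3


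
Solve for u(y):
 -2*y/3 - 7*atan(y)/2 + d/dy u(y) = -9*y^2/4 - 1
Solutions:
 u(y) = C1 - 3*y^3/4 + y^2/3 + 7*y*atan(y)/2 - y - 7*log(y^2 + 1)/4


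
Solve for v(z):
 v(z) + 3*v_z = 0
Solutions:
 v(z) = C1*exp(-z/3)


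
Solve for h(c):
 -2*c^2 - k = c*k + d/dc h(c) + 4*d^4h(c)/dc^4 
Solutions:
 h(c) = C1 + C4*exp(-2^(1/3)*c/2) - 2*c^3/3 - c^2*k/2 - c*k + (C2*sin(2^(1/3)*sqrt(3)*c/4) + C3*cos(2^(1/3)*sqrt(3)*c/4))*exp(2^(1/3)*c/4)


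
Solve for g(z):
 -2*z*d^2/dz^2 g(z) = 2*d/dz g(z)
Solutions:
 g(z) = C1 + C2*log(z)


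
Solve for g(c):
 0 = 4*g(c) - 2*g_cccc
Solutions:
 g(c) = C1*exp(-2^(1/4)*c) + C2*exp(2^(1/4)*c) + C3*sin(2^(1/4)*c) + C4*cos(2^(1/4)*c)


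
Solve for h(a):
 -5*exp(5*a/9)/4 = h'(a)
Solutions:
 h(a) = C1 - 9*exp(5*a/9)/4


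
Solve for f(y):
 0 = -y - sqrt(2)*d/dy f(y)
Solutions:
 f(y) = C1 - sqrt(2)*y^2/4


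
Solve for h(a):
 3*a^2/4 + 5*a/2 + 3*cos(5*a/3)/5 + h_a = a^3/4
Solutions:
 h(a) = C1 + a^4/16 - a^3/4 - 5*a^2/4 - 9*sin(5*a/3)/25


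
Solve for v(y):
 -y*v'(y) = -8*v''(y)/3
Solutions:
 v(y) = C1 + C2*erfi(sqrt(3)*y/4)


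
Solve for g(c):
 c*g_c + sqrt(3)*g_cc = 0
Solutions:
 g(c) = C1 + C2*erf(sqrt(2)*3^(3/4)*c/6)


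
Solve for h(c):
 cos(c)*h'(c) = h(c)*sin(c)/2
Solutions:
 h(c) = C1/sqrt(cos(c))


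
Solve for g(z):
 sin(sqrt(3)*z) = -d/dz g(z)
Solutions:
 g(z) = C1 + sqrt(3)*cos(sqrt(3)*z)/3


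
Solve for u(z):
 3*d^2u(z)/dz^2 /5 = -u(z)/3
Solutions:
 u(z) = C1*sin(sqrt(5)*z/3) + C2*cos(sqrt(5)*z/3)


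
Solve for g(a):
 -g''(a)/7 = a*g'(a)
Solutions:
 g(a) = C1 + C2*erf(sqrt(14)*a/2)


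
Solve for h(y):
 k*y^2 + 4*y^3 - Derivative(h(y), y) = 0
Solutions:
 h(y) = C1 + k*y^3/3 + y^4


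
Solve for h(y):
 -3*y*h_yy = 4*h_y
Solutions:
 h(y) = C1 + C2/y^(1/3)


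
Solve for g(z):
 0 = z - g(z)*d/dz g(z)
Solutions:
 g(z) = -sqrt(C1 + z^2)
 g(z) = sqrt(C1 + z^2)


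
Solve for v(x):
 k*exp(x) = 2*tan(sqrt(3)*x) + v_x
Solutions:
 v(x) = C1 + k*exp(x) + 2*sqrt(3)*log(cos(sqrt(3)*x))/3


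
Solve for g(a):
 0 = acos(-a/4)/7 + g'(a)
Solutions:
 g(a) = C1 - a*acos(-a/4)/7 - sqrt(16 - a^2)/7


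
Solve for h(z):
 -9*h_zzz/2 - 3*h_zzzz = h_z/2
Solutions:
 h(z) = C1 + C2*exp(z*(-6 + 3^(2/3) + 3*3^(1/3))/12)*sin(3^(1/6)*z*(1 - 3^(2/3))/4) + C3*exp(z*(-6 + 3^(2/3) + 3*3^(1/3))/12)*cos(3^(1/6)*z*(1 - 3^(2/3))/4) + C4*exp(-z*(3^(2/3) + 3 + 3*3^(1/3))/6)


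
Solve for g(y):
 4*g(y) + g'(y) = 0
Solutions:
 g(y) = C1*exp(-4*y)


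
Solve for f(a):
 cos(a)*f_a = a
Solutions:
 f(a) = C1 + Integral(a/cos(a), a)


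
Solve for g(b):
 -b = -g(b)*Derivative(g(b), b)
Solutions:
 g(b) = -sqrt(C1 + b^2)
 g(b) = sqrt(C1 + b^2)


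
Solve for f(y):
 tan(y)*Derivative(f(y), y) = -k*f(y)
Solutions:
 f(y) = C1*exp(-k*log(sin(y)))


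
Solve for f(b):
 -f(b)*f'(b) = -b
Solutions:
 f(b) = -sqrt(C1 + b^2)
 f(b) = sqrt(C1 + b^2)


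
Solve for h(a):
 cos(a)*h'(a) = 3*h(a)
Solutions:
 h(a) = C1*(sin(a) + 1)^(3/2)/(sin(a) - 1)^(3/2)


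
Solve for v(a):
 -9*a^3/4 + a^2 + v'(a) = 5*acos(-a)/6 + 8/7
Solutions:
 v(a) = C1 + 9*a^4/16 - a^3/3 + 5*a*acos(-a)/6 + 8*a/7 + 5*sqrt(1 - a^2)/6


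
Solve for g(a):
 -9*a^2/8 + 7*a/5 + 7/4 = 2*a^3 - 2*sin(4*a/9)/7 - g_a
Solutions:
 g(a) = C1 + a^4/2 + 3*a^3/8 - 7*a^2/10 - 7*a/4 + 9*cos(4*a/9)/14


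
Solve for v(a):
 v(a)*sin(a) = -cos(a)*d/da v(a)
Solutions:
 v(a) = C1*cos(a)


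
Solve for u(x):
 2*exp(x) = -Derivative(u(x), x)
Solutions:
 u(x) = C1 - 2*exp(x)


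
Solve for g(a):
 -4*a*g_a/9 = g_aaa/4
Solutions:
 g(a) = C1 + Integral(C2*airyai(-2*6^(1/3)*a/3) + C3*airybi(-2*6^(1/3)*a/3), a)


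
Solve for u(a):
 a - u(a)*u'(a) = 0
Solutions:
 u(a) = -sqrt(C1 + a^2)
 u(a) = sqrt(C1 + a^2)


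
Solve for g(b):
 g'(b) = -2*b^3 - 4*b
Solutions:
 g(b) = C1 - b^4/2 - 2*b^2


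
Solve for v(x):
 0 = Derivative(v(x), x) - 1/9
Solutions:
 v(x) = C1 + x/9


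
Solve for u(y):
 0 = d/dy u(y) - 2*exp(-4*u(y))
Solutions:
 u(y) = log(-I*(C1 + 8*y)^(1/4))
 u(y) = log(I*(C1 + 8*y)^(1/4))
 u(y) = log(-(C1 + 8*y)^(1/4))
 u(y) = log(C1 + 8*y)/4


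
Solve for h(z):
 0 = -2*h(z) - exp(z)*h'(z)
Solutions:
 h(z) = C1*exp(2*exp(-z))


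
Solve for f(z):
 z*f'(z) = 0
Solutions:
 f(z) = C1


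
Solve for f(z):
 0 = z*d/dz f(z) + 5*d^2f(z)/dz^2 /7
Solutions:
 f(z) = C1 + C2*erf(sqrt(70)*z/10)


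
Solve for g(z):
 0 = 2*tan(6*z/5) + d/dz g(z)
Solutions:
 g(z) = C1 + 5*log(cos(6*z/5))/3


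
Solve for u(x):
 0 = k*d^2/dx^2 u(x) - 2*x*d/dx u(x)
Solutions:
 u(x) = C1 + C2*erf(x*sqrt(-1/k))/sqrt(-1/k)


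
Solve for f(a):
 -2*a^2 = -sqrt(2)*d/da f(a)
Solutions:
 f(a) = C1 + sqrt(2)*a^3/3


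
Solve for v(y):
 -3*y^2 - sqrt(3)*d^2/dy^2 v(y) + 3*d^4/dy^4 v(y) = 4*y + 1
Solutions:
 v(y) = C1 + C2*y + C3*exp(-3^(3/4)*y/3) + C4*exp(3^(3/4)*y/3) - sqrt(3)*y^4/12 - 2*sqrt(3)*y^3/9 + y^2*(-3 - sqrt(3)/6)


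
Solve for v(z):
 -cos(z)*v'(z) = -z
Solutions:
 v(z) = C1 + Integral(z/cos(z), z)


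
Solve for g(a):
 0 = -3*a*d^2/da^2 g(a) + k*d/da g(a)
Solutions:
 g(a) = C1 + a^(re(k)/3 + 1)*(C2*sin(log(a)*Abs(im(k))/3) + C3*cos(log(a)*im(k)/3))


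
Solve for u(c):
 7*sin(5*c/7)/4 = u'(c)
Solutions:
 u(c) = C1 - 49*cos(5*c/7)/20


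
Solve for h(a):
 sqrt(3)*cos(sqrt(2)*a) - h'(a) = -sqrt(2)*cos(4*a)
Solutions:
 h(a) = C1 + sqrt(2)*sin(4*a)/4 + sqrt(6)*sin(sqrt(2)*a)/2


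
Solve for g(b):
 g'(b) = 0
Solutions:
 g(b) = C1


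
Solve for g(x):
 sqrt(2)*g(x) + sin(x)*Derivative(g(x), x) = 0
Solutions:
 g(x) = C1*(cos(x) + 1)^(sqrt(2)/2)/(cos(x) - 1)^(sqrt(2)/2)


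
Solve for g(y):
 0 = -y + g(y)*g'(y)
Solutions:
 g(y) = -sqrt(C1 + y^2)
 g(y) = sqrt(C1 + y^2)


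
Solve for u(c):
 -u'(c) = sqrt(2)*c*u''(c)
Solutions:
 u(c) = C1 + C2*c^(1 - sqrt(2)/2)


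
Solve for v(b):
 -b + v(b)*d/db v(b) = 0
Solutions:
 v(b) = -sqrt(C1 + b^2)
 v(b) = sqrt(C1 + b^2)


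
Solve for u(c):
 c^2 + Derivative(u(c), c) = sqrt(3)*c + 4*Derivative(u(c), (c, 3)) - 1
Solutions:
 u(c) = C1 + C2*exp(-c/2) + C3*exp(c/2) - c^3/3 + sqrt(3)*c^2/2 - 9*c


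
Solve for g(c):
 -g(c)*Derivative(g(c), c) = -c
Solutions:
 g(c) = -sqrt(C1 + c^2)
 g(c) = sqrt(C1 + c^2)


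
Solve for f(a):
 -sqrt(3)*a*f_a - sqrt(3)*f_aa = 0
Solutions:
 f(a) = C1 + C2*erf(sqrt(2)*a/2)


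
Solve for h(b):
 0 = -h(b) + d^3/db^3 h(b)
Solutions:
 h(b) = C3*exp(b) + (C1*sin(sqrt(3)*b/2) + C2*cos(sqrt(3)*b/2))*exp(-b/2)


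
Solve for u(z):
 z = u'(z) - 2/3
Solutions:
 u(z) = C1 + z^2/2 + 2*z/3


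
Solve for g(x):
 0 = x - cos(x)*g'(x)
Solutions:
 g(x) = C1 + Integral(x/cos(x), x)


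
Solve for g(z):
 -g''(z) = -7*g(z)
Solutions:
 g(z) = C1*exp(-sqrt(7)*z) + C2*exp(sqrt(7)*z)


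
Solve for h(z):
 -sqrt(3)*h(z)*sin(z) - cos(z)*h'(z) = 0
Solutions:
 h(z) = C1*cos(z)^(sqrt(3))


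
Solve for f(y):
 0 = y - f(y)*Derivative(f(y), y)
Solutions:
 f(y) = -sqrt(C1 + y^2)
 f(y) = sqrt(C1 + y^2)


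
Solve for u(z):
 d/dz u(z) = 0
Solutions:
 u(z) = C1


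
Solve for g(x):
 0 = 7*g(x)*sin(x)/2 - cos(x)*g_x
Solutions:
 g(x) = C1/cos(x)^(7/2)


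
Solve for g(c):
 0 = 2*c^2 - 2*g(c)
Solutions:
 g(c) = c^2


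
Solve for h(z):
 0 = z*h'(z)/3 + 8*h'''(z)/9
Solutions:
 h(z) = C1 + Integral(C2*airyai(-3^(1/3)*z/2) + C3*airybi(-3^(1/3)*z/2), z)


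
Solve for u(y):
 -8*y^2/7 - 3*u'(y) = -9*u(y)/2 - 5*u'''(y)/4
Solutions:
 u(y) = C1*exp(5^(1/3)*y*(4*5^(1/3)/(sqrt(1705) + 45)^(1/3) + (sqrt(1705) + 45)^(1/3))/10)*sin(sqrt(3)*5^(1/3)*y*(-(sqrt(1705) + 45)^(1/3) + 4*5^(1/3)/(sqrt(1705) + 45)^(1/3))/10) + C2*exp(5^(1/3)*y*(4*5^(1/3)/(sqrt(1705) + 45)^(1/3) + (sqrt(1705) + 45)^(1/3))/10)*cos(sqrt(3)*5^(1/3)*y*(-(sqrt(1705) + 45)^(1/3) + 4*5^(1/3)/(sqrt(1705) + 45)^(1/3))/10) + C3*exp(-5^(1/3)*y*(4*5^(1/3)/(sqrt(1705) + 45)^(1/3) + (sqrt(1705) + 45)^(1/3))/5) + 16*y^2/63 + 64*y/189 + 128/567


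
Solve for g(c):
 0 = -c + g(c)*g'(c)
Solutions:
 g(c) = -sqrt(C1 + c^2)
 g(c) = sqrt(C1 + c^2)


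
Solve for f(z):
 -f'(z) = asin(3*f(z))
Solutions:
 Integral(1/asin(3*_y), (_y, f(z))) = C1 - z


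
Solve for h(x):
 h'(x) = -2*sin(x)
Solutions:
 h(x) = C1 + 2*cos(x)


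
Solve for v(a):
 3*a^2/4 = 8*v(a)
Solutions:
 v(a) = 3*a^2/32


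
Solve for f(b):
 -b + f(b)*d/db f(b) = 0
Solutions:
 f(b) = -sqrt(C1 + b^2)
 f(b) = sqrt(C1 + b^2)


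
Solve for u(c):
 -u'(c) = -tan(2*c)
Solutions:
 u(c) = C1 - log(cos(2*c))/2


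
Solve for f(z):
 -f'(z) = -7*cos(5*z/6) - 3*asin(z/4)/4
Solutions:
 f(z) = C1 + 3*z*asin(z/4)/4 + 3*sqrt(16 - z^2)/4 + 42*sin(5*z/6)/5


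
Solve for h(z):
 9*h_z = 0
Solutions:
 h(z) = C1


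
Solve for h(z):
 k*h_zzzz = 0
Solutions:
 h(z) = C1 + C2*z + C3*z^2 + C4*z^3


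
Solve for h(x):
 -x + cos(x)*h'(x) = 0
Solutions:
 h(x) = C1 + Integral(x/cos(x), x)


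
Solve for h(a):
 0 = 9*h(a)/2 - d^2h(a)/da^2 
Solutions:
 h(a) = C1*exp(-3*sqrt(2)*a/2) + C2*exp(3*sqrt(2)*a/2)


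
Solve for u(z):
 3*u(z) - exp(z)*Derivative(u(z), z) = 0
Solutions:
 u(z) = C1*exp(-3*exp(-z))


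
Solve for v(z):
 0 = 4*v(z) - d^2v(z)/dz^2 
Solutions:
 v(z) = C1*exp(-2*z) + C2*exp(2*z)


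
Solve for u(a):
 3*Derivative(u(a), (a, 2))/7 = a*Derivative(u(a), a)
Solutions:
 u(a) = C1 + C2*erfi(sqrt(42)*a/6)


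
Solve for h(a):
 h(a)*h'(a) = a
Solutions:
 h(a) = -sqrt(C1 + a^2)
 h(a) = sqrt(C1 + a^2)


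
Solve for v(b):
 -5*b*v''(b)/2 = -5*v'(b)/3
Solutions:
 v(b) = C1 + C2*b^(5/3)


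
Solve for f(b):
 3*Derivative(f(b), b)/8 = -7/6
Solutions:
 f(b) = C1 - 28*b/9


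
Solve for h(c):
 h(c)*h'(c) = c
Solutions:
 h(c) = -sqrt(C1 + c^2)
 h(c) = sqrt(C1 + c^2)


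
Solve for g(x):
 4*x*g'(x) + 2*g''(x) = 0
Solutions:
 g(x) = C1 + C2*erf(x)


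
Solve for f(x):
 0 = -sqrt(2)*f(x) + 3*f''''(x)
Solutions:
 f(x) = C1*exp(-2^(1/8)*3^(3/4)*x/3) + C2*exp(2^(1/8)*3^(3/4)*x/3) + C3*sin(2^(1/8)*3^(3/4)*x/3) + C4*cos(2^(1/8)*3^(3/4)*x/3)


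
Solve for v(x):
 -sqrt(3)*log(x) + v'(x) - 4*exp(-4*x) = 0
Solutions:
 v(x) = C1 + sqrt(3)*x*log(x) - sqrt(3)*x - exp(-4*x)


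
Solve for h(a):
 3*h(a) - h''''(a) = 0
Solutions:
 h(a) = C1*exp(-3^(1/4)*a) + C2*exp(3^(1/4)*a) + C3*sin(3^(1/4)*a) + C4*cos(3^(1/4)*a)


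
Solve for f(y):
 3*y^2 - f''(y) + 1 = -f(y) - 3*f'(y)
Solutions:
 f(y) = C1*exp(y*(3 - sqrt(13))/2) + C2*exp(y*(3 + sqrt(13))/2) - 3*y^2 + 18*y - 61


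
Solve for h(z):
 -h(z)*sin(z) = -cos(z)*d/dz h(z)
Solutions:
 h(z) = C1/cos(z)


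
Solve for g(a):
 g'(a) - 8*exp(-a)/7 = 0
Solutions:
 g(a) = C1 - 8*exp(-a)/7


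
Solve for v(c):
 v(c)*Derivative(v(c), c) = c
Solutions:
 v(c) = -sqrt(C1 + c^2)
 v(c) = sqrt(C1 + c^2)


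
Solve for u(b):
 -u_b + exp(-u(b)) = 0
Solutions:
 u(b) = log(C1 + b)


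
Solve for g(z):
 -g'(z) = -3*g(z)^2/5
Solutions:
 g(z) = -5/(C1 + 3*z)


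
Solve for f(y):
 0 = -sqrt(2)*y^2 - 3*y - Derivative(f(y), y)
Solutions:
 f(y) = C1 - sqrt(2)*y^3/3 - 3*y^2/2


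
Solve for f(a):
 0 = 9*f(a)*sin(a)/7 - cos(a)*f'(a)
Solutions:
 f(a) = C1/cos(a)^(9/7)


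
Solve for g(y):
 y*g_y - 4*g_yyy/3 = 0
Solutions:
 g(y) = C1 + Integral(C2*airyai(6^(1/3)*y/2) + C3*airybi(6^(1/3)*y/2), y)


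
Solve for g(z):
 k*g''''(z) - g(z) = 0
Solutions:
 g(z) = C1*exp(-z*(1/k)^(1/4)) + C2*exp(z*(1/k)^(1/4)) + C3*exp(-I*z*(1/k)^(1/4)) + C4*exp(I*z*(1/k)^(1/4))


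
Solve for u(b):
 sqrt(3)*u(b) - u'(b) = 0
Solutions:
 u(b) = C1*exp(sqrt(3)*b)


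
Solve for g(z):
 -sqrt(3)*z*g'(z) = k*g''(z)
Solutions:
 g(z) = C1 + C2*sqrt(k)*erf(sqrt(2)*3^(1/4)*z*sqrt(1/k)/2)


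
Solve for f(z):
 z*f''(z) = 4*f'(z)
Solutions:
 f(z) = C1 + C2*z^5


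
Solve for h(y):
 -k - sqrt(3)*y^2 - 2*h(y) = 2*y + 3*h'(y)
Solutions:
 h(y) = C1*exp(-2*y/3) - k/2 - sqrt(3)*y^2/2 - y + 3*sqrt(3)*y/2 - 9*sqrt(3)/4 + 3/2


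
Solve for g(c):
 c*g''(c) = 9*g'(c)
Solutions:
 g(c) = C1 + C2*c^10


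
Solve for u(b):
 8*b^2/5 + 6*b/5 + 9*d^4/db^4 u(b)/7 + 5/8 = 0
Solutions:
 u(b) = C1 + C2*b + C3*b^2 + C4*b^3 - 7*b^6/2025 - 7*b^5/900 - 35*b^4/1728


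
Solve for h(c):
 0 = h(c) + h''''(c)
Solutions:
 h(c) = (C1*sin(sqrt(2)*c/2) + C2*cos(sqrt(2)*c/2))*exp(-sqrt(2)*c/2) + (C3*sin(sqrt(2)*c/2) + C4*cos(sqrt(2)*c/2))*exp(sqrt(2)*c/2)


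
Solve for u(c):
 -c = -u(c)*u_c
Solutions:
 u(c) = -sqrt(C1 + c^2)
 u(c) = sqrt(C1 + c^2)


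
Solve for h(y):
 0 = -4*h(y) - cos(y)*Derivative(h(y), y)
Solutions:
 h(y) = C1*(sin(y)^2 - 2*sin(y) + 1)/(sin(y)^2 + 2*sin(y) + 1)


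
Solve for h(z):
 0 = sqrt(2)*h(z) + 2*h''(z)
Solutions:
 h(z) = C1*sin(2^(3/4)*z/2) + C2*cos(2^(3/4)*z/2)


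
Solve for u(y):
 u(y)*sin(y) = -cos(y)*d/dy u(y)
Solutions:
 u(y) = C1*cos(y)


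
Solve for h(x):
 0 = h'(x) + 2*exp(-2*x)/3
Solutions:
 h(x) = C1 + exp(-2*x)/3


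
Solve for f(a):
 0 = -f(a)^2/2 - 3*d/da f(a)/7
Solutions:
 f(a) = 6/(C1 + 7*a)


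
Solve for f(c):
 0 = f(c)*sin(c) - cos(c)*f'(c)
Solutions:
 f(c) = C1/cos(c)


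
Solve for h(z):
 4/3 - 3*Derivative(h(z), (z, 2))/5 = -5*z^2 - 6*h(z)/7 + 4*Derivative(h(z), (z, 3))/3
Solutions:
 h(z) = C1*exp(-z*(21*21^(1/3)/(20*sqrt(9790) + 1979)^(1/3) + 42 + 21^(2/3)*(20*sqrt(9790) + 1979)^(1/3))/280)*sin(3*3^(1/6)*7^(1/3)*z*(-7^(1/3)*(20*sqrt(9790) + 1979)^(1/3) + 7*3^(2/3)/(20*sqrt(9790) + 1979)^(1/3))/280) + C2*exp(-z*(21*21^(1/3)/(20*sqrt(9790) + 1979)^(1/3) + 42 + 21^(2/3)*(20*sqrt(9790) + 1979)^(1/3))/280)*cos(3*3^(1/6)*7^(1/3)*z*(-7^(1/3)*(20*sqrt(9790) + 1979)^(1/3) + 7*3^(2/3)/(20*sqrt(9790) + 1979)^(1/3))/280) + C3*exp(z*(-21 + 21*21^(1/3)/(20*sqrt(9790) + 1979)^(1/3) + 21^(2/3)*(20*sqrt(9790) + 1979)^(1/3))/140) - 35*z^2/6 - 175/18


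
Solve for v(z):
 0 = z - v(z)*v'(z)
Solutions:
 v(z) = -sqrt(C1 + z^2)
 v(z) = sqrt(C1 + z^2)


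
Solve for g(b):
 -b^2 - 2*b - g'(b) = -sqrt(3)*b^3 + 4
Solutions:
 g(b) = C1 + sqrt(3)*b^4/4 - b^3/3 - b^2 - 4*b


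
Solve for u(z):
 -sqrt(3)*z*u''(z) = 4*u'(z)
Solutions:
 u(z) = C1 + C2*z^(1 - 4*sqrt(3)/3)


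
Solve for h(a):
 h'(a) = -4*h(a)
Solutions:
 h(a) = C1*exp(-4*a)


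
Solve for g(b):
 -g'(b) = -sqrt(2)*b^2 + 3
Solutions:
 g(b) = C1 + sqrt(2)*b^3/3 - 3*b


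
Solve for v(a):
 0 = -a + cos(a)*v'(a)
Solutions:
 v(a) = C1 + Integral(a/cos(a), a)


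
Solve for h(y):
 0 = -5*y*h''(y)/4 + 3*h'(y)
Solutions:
 h(y) = C1 + C2*y^(17/5)


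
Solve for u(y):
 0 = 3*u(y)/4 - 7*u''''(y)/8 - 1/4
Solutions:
 u(y) = C1*exp(-6^(1/4)*7^(3/4)*y/7) + C2*exp(6^(1/4)*7^(3/4)*y/7) + C3*sin(6^(1/4)*7^(3/4)*y/7) + C4*cos(6^(1/4)*7^(3/4)*y/7) + 1/3


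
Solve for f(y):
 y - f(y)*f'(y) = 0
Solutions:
 f(y) = -sqrt(C1 + y^2)
 f(y) = sqrt(C1 + y^2)


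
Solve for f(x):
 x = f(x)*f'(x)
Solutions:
 f(x) = -sqrt(C1 + x^2)
 f(x) = sqrt(C1 + x^2)


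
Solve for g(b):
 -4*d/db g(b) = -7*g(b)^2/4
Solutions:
 g(b) = -16/(C1 + 7*b)


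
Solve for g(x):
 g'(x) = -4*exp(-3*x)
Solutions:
 g(x) = C1 + 4*exp(-3*x)/3


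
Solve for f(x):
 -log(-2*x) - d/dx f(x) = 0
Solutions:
 f(x) = C1 - x*log(-x) + x*(1 - log(2))


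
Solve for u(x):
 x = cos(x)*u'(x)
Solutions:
 u(x) = C1 + Integral(x/cos(x), x)


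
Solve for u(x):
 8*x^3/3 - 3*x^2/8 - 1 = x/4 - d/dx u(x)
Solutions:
 u(x) = C1 - 2*x^4/3 + x^3/8 + x^2/8 + x


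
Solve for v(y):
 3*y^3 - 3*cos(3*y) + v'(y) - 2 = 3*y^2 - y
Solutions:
 v(y) = C1 - 3*y^4/4 + y^3 - y^2/2 + 2*y + sin(3*y)


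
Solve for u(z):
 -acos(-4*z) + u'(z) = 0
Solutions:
 u(z) = C1 + z*acos(-4*z) + sqrt(1 - 16*z^2)/4


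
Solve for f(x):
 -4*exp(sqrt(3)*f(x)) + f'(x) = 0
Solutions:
 f(x) = sqrt(3)*(2*log(-1/(C1 + 4*x)) - log(3))/6


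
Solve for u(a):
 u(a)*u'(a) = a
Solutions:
 u(a) = -sqrt(C1 + a^2)
 u(a) = sqrt(C1 + a^2)


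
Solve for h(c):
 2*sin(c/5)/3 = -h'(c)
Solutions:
 h(c) = C1 + 10*cos(c/5)/3


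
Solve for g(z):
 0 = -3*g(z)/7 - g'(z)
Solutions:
 g(z) = C1*exp(-3*z/7)


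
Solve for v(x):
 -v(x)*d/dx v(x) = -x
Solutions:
 v(x) = -sqrt(C1 + x^2)
 v(x) = sqrt(C1 + x^2)


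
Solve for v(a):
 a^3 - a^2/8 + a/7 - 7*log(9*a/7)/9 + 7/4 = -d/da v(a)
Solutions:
 v(a) = C1 - a^4/4 + a^3/24 - a^2/14 + 7*a*log(a)/9 - 91*a/36 - 7*a*log(7)/9 + 14*a*log(3)/9


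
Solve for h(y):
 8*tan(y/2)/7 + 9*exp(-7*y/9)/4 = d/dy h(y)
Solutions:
 h(y) = C1 + 8*log(tan(y/2)^2 + 1)/7 - 81*exp(-7*y/9)/28


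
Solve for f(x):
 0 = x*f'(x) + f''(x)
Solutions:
 f(x) = C1 + C2*erf(sqrt(2)*x/2)


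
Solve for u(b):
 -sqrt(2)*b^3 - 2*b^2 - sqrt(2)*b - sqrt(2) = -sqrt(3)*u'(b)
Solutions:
 u(b) = C1 + sqrt(6)*b^4/12 + 2*sqrt(3)*b^3/9 + sqrt(6)*b^2/6 + sqrt(6)*b/3


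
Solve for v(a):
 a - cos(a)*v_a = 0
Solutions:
 v(a) = C1 + Integral(a/cos(a), a)


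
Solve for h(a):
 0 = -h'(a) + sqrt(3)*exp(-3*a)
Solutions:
 h(a) = C1 - sqrt(3)*exp(-3*a)/3


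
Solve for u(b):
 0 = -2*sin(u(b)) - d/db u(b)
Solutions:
 u(b) = -acos((-C1 - exp(4*b))/(C1 - exp(4*b))) + 2*pi
 u(b) = acos((-C1 - exp(4*b))/(C1 - exp(4*b)))


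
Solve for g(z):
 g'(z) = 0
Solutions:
 g(z) = C1


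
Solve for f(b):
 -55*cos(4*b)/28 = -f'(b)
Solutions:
 f(b) = C1 + 55*sin(4*b)/112


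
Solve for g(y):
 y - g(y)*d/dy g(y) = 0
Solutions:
 g(y) = -sqrt(C1 + y^2)
 g(y) = sqrt(C1 + y^2)


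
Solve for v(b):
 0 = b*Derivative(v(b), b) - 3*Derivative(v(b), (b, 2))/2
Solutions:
 v(b) = C1 + C2*erfi(sqrt(3)*b/3)


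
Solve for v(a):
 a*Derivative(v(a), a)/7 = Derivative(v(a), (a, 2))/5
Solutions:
 v(a) = C1 + C2*erfi(sqrt(70)*a/14)


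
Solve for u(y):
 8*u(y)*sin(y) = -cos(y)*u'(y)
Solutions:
 u(y) = C1*cos(y)^8


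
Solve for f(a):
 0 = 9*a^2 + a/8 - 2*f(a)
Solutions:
 f(a) = a*(72*a + 1)/16


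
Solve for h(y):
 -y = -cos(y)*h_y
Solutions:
 h(y) = C1 + Integral(y/cos(y), y)


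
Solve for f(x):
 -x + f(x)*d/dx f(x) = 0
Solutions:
 f(x) = -sqrt(C1 + x^2)
 f(x) = sqrt(C1 + x^2)


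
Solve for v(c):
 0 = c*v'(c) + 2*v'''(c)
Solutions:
 v(c) = C1 + Integral(C2*airyai(-2^(2/3)*c/2) + C3*airybi(-2^(2/3)*c/2), c)


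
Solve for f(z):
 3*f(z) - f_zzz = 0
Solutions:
 f(z) = C3*exp(3^(1/3)*z) + (C1*sin(3^(5/6)*z/2) + C2*cos(3^(5/6)*z/2))*exp(-3^(1/3)*z/2)


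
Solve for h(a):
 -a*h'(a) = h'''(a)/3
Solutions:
 h(a) = C1 + Integral(C2*airyai(-3^(1/3)*a) + C3*airybi(-3^(1/3)*a), a)


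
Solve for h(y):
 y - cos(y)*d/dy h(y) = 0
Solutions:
 h(y) = C1 + Integral(y/cos(y), y)


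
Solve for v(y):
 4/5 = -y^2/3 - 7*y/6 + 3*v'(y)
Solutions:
 v(y) = C1 + y^3/27 + 7*y^2/36 + 4*y/15


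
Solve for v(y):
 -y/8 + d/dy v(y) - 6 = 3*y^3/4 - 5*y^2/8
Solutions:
 v(y) = C1 + 3*y^4/16 - 5*y^3/24 + y^2/16 + 6*y


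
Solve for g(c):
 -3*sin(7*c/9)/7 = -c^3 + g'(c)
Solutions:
 g(c) = C1 + c^4/4 + 27*cos(7*c/9)/49


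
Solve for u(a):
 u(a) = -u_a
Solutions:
 u(a) = C1*exp(-a)


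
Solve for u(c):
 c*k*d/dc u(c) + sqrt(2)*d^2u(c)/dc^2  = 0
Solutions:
 u(c) = Piecewise((-2^(3/4)*sqrt(pi)*C1*erf(2^(1/4)*c*sqrt(k)/2)/(2*sqrt(k)) - C2, (k > 0) | (k < 0)), (-C1*c - C2, True))


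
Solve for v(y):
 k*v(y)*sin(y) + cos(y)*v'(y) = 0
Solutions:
 v(y) = C1*exp(k*log(cos(y)))


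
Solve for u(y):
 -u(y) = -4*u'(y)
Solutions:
 u(y) = C1*exp(y/4)


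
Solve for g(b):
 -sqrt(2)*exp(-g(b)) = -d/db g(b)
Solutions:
 g(b) = log(C1 + sqrt(2)*b)


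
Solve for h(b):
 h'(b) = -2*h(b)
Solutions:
 h(b) = C1*exp(-2*b)


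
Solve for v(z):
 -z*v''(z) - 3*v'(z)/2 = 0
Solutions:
 v(z) = C1 + C2/sqrt(z)


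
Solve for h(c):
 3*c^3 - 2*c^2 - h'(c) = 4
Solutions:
 h(c) = C1 + 3*c^4/4 - 2*c^3/3 - 4*c


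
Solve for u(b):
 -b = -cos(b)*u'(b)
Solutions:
 u(b) = C1 + Integral(b/cos(b), b)


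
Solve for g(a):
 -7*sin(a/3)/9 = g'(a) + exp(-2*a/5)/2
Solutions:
 g(a) = C1 + 7*cos(a/3)/3 + 5*exp(-2*a/5)/4


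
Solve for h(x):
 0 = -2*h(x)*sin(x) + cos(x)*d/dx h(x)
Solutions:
 h(x) = C1/cos(x)^2


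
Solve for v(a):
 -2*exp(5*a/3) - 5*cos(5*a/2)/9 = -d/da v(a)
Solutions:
 v(a) = C1 + 6*exp(5*a/3)/5 + 2*sin(5*a/2)/9


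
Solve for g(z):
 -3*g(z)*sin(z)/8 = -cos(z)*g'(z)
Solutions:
 g(z) = C1/cos(z)^(3/8)


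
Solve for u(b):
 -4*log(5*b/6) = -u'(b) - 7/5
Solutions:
 u(b) = C1 + 4*b*log(b) - 27*b/5 + b*log(625/1296)


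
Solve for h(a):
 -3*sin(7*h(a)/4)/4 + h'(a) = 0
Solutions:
 -3*a/4 + 2*log(cos(7*h(a)/4) - 1)/7 - 2*log(cos(7*h(a)/4) + 1)/7 = C1


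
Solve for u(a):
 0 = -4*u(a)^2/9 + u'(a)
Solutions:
 u(a) = -9/(C1 + 4*a)


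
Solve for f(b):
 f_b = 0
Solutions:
 f(b) = C1


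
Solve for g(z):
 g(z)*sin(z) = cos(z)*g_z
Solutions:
 g(z) = C1/cos(z)


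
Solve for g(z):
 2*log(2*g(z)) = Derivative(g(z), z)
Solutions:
 -Integral(1/(log(_y) + log(2)), (_y, g(z)))/2 = C1 - z


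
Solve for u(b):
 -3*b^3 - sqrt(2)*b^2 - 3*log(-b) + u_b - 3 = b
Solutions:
 u(b) = C1 + 3*b^4/4 + sqrt(2)*b^3/3 + b^2/2 + 3*b*log(-b)


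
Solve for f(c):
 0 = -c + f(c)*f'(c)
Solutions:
 f(c) = -sqrt(C1 + c^2)
 f(c) = sqrt(C1 + c^2)


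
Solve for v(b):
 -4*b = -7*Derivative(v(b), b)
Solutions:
 v(b) = C1 + 2*b^2/7


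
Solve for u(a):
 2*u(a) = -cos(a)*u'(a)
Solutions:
 u(a) = C1*(sin(a) - 1)/(sin(a) + 1)


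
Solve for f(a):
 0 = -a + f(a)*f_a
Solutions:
 f(a) = -sqrt(C1 + a^2)
 f(a) = sqrt(C1 + a^2)


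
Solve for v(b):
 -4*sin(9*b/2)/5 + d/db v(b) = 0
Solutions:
 v(b) = C1 - 8*cos(9*b/2)/45


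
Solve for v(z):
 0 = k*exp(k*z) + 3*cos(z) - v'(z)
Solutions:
 v(z) = C1 + exp(k*z) + 3*sin(z)


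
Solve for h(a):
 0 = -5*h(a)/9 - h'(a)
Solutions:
 h(a) = C1*exp(-5*a/9)


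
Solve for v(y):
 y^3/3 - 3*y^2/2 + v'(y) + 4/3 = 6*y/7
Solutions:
 v(y) = C1 - y^4/12 + y^3/2 + 3*y^2/7 - 4*y/3


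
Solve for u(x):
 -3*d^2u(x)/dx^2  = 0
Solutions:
 u(x) = C1 + C2*x


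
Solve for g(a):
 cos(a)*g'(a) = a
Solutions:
 g(a) = C1 + Integral(a/cos(a), a)


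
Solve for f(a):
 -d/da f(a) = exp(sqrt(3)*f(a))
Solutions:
 f(a) = sqrt(3)*(2*log(1/(C1 + a)) - log(3))/6


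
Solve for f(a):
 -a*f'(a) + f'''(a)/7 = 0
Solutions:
 f(a) = C1 + Integral(C2*airyai(7^(1/3)*a) + C3*airybi(7^(1/3)*a), a)


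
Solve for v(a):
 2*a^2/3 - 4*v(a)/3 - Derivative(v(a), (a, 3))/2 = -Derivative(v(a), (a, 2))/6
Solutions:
 v(a) = C1*exp(a*((18*sqrt(2910) + 971)^(-1/3) + 2 + (18*sqrt(2910) + 971)^(1/3))/18)*sin(sqrt(3)*a*(-(18*sqrt(2910) + 971)^(1/3) + (18*sqrt(2910) + 971)^(-1/3))/18) + C2*exp(a*((18*sqrt(2910) + 971)^(-1/3) + 2 + (18*sqrt(2910) + 971)^(1/3))/18)*cos(sqrt(3)*a*(-(18*sqrt(2910) + 971)^(1/3) + (18*sqrt(2910) + 971)^(-1/3))/18) + C3*exp(a*(-(18*sqrt(2910) + 971)^(1/3) - 1/(18*sqrt(2910) + 971)^(1/3) + 1)/9) + a^2/2 + 1/8


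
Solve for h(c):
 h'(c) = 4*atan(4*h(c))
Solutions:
 Integral(1/atan(4*_y), (_y, h(c))) = C1 + 4*c


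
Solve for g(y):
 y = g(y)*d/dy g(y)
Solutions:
 g(y) = -sqrt(C1 + y^2)
 g(y) = sqrt(C1 + y^2)


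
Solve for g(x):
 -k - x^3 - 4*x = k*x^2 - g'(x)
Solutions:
 g(x) = C1 + k*x^3/3 + k*x + x^4/4 + 2*x^2


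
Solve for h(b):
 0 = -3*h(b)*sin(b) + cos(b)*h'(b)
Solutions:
 h(b) = C1/cos(b)^3


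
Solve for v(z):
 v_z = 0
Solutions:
 v(z) = C1


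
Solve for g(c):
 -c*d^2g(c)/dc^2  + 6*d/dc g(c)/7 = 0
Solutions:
 g(c) = C1 + C2*c^(13/7)
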